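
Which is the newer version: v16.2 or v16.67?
v16.67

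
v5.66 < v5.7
False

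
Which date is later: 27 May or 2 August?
2 August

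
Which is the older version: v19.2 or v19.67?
v19.2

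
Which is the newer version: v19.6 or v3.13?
v19.6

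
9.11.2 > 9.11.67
False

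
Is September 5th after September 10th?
No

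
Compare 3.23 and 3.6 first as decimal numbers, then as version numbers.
As decimals: 3.23 < 3.6. As versions: v3.23 > v3.6 (minor version 23 > 6).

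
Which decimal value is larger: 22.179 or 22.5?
22.5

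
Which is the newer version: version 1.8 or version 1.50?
version 1.50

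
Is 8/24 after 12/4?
No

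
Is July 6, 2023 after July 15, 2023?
No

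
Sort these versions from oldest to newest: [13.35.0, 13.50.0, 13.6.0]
[13.6.0, 13.35.0, 13.50.0]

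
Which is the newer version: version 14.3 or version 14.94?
version 14.94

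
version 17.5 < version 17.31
True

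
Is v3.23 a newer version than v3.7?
Yes. Version numbers are compared segment by segment as integers, not as decimals: minor version 23 > 7, so v3.23 > v3.7 (even though the decimal 3.23 < 3.7).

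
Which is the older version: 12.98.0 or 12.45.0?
12.45.0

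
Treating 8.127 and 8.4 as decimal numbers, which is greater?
8.4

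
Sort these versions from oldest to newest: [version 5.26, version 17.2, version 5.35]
[version 5.26, version 5.35, version 17.2]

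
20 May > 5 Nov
False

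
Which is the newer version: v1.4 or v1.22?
v1.22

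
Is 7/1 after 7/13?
No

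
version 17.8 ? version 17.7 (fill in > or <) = >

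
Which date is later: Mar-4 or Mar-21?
Mar-21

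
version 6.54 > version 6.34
True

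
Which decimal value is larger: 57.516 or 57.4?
57.516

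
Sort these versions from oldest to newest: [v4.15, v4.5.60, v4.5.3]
[v4.5.3, v4.5.60, v4.15]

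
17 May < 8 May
False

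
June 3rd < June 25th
True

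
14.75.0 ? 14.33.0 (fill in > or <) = >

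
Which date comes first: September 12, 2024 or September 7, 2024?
September 7, 2024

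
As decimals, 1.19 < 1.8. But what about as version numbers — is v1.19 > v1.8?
True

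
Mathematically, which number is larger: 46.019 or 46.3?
46.3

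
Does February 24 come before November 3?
Yes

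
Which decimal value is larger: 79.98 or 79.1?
79.98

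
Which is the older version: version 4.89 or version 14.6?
version 4.89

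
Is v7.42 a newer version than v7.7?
Yes. Version numbers are compared segment by segment as integers, not as decimals: minor version 42 > 7, so v7.42 > v7.7 (even though the decimal 7.42 < 7.7).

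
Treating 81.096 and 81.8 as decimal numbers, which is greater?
81.8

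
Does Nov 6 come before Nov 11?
Yes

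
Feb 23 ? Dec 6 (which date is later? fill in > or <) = <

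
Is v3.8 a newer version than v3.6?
Yes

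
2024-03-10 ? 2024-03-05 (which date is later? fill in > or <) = >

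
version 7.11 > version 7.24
False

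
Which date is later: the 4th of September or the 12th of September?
the 12th of September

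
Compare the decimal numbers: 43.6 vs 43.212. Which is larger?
43.6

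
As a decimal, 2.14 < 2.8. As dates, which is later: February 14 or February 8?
February 14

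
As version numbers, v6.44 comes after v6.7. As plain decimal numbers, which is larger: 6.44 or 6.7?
6.7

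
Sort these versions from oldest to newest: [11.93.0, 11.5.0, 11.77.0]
[11.5.0, 11.77.0, 11.93.0]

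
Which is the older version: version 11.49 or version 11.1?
version 11.1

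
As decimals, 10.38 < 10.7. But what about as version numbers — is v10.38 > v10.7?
True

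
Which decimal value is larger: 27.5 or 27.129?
27.5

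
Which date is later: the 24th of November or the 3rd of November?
the 24th of November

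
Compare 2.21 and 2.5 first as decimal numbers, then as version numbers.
As decimals: 2.21 < 2.5. As versions: v2.21 > v2.5 (minor version 21 > 5).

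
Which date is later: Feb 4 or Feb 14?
Feb 14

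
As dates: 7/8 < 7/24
True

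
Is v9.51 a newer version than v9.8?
Yes. Version numbers are compared segment by segment as integers, not as decimals: minor version 51 > 8, so v9.51 > v9.8 (even though the decimal 9.51 < 9.8).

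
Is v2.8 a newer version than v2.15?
No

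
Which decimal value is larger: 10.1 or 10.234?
10.234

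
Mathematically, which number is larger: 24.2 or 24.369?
24.369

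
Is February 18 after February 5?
Yes. Day 18 comes after day 5 in February — this is a date comparison, not a decimal one (the decimal 2.18 would be smaller than 2.5).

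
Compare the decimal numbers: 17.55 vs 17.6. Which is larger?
17.6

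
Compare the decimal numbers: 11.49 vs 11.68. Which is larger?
11.68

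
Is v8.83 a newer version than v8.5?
Yes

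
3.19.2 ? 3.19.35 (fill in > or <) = <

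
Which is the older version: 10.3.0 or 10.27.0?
10.3.0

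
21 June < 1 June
False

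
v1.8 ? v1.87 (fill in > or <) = <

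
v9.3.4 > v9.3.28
False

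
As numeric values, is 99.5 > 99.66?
False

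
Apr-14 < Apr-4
False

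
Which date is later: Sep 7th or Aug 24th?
Sep 7th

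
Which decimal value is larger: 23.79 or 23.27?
23.79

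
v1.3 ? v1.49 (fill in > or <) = <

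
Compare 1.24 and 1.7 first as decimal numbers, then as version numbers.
As decimals: 1.24 < 1.7. As versions: v1.24 > v1.7 (minor version 24 > 7).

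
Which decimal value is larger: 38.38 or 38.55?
38.55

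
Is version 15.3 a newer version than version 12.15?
Yes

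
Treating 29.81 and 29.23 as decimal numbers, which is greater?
29.81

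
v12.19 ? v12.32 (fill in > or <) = <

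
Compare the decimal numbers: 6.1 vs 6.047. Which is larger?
6.1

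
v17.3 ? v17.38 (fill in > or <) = <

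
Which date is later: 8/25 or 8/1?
8/25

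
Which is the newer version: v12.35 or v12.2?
v12.35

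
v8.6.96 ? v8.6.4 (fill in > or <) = >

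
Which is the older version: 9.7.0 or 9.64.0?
9.7.0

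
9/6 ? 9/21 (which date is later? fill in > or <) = <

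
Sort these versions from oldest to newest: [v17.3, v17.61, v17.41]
[v17.3, v17.41, v17.61]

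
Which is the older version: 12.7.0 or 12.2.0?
12.2.0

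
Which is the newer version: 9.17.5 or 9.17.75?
9.17.75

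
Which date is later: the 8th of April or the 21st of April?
the 21st of April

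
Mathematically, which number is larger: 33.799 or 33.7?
33.799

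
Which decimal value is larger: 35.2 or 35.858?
35.858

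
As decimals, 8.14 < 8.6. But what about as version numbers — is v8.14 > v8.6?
True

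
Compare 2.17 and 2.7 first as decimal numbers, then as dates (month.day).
As decimals: 2.17 < 2.7. As dates: 2/17 is later than 2/7 (day 17 > day 7).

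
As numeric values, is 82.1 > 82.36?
False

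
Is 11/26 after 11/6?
Yes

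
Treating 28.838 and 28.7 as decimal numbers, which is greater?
28.838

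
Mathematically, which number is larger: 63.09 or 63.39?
63.39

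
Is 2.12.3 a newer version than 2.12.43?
No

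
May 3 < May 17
True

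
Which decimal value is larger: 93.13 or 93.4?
93.4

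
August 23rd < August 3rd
False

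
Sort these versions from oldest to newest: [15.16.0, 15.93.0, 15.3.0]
[15.3.0, 15.16.0, 15.93.0]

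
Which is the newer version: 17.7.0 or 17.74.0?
17.74.0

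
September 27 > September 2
True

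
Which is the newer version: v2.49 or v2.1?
v2.49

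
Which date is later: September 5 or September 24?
September 24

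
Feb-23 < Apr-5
True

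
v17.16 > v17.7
True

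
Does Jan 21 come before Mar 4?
Yes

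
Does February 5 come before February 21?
Yes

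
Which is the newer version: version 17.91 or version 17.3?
version 17.91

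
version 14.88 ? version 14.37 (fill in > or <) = >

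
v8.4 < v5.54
False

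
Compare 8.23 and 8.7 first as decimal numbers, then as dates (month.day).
As decimals: 8.23 < 8.7. As dates: 8/23 is later than 8/7 (day 23 > day 7).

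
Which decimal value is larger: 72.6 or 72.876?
72.876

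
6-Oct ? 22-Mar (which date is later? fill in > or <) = >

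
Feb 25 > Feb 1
True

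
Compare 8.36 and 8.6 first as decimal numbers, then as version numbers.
As decimals: 8.36 < 8.6. As versions: v8.36 > v8.6 (minor version 36 > 6).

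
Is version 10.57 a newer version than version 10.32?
Yes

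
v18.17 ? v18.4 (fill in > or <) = >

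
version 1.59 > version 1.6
True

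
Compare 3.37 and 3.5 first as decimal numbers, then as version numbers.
As decimals: 3.37 < 3.5. As versions: v3.37 > v3.5 (minor version 37 > 5).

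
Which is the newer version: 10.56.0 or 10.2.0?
10.56.0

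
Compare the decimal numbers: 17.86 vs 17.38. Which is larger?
17.86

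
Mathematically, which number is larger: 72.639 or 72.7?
72.7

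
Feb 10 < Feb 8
False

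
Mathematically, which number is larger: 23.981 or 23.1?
23.981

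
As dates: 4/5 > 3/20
True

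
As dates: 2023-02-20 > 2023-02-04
True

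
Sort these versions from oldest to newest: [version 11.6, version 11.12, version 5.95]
[version 5.95, version 11.6, version 11.12]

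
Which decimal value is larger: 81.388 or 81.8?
81.8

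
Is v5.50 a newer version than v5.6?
Yes. Version numbers are compared segment by segment as integers, not as decimals: minor version 50 > 6, so v5.50 > v5.6 (even though the decimal 5.50 < 5.6).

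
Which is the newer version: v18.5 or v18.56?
v18.56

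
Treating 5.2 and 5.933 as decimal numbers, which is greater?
5.933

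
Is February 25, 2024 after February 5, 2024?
Yes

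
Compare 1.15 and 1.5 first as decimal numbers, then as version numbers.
As decimals: 1.15 < 1.5. As versions: v1.15 > v1.5 (minor version 15 > 5).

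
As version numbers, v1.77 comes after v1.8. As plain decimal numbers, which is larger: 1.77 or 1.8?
1.8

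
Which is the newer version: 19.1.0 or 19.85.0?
19.85.0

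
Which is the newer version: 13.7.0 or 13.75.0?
13.75.0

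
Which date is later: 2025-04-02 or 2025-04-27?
2025-04-27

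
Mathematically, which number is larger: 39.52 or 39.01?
39.52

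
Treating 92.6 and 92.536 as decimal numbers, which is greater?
92.6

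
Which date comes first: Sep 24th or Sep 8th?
Sep 8th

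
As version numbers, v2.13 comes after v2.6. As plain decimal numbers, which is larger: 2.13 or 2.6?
2.6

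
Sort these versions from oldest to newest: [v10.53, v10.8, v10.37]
[v10.8, v10.37, v10.53]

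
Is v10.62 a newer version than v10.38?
Yes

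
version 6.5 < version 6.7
True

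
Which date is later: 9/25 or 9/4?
9/25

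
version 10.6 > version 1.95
True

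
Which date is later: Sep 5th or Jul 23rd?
Sep 5th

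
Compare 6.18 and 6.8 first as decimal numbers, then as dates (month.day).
As decimals: 6.18 < 6.8. As dates: 6/18 is later than 6/8 (day 18 > day 8).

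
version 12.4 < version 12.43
True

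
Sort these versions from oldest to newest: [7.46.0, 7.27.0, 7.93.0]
[7.27.0, 7.46.0, 7.93.0]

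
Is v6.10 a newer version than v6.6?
Yes. Version numbers are compared segment by segment as integers, not as decimals: minor version 10 > 6, so v6.10 > v6.6 (even though the decimal 6.10 < 6.6).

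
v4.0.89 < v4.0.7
False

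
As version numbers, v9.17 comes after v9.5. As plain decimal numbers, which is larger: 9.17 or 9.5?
9.5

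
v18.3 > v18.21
False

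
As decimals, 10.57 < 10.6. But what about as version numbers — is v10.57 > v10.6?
True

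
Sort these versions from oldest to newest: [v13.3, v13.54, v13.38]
[v13.3, v13.38, v13.54]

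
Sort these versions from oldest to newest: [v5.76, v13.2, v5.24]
[v5.24, v5.76, v13.2]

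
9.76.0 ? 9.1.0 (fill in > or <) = >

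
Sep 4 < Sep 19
True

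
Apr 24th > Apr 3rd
True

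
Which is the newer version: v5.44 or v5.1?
v5.44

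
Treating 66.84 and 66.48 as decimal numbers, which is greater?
66.84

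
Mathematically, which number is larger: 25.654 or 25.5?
25.654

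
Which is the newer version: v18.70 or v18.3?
v18.70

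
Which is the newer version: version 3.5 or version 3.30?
version 3.30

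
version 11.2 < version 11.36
True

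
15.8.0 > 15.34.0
False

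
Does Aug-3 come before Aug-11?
Yes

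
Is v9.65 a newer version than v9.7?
Yes. Version numbers are compared segment by segment as integers, not as decimals: minor version 65 > 7, so v9.65 > v9.7 (even though the decimal 9.65 < 9.7).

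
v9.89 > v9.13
True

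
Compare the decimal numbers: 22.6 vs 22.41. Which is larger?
22.6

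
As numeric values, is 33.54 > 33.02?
True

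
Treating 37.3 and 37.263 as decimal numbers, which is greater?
37.3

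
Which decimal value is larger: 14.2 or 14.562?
14.562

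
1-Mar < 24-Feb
False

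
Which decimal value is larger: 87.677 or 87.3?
87.677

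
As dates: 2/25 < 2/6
False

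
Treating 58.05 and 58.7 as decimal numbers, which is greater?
58.7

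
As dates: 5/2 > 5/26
False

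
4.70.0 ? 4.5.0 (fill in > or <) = >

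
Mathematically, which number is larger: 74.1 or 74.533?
74.533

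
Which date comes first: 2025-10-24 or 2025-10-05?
2025-10-05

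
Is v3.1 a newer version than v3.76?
No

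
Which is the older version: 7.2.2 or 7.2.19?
7.2.2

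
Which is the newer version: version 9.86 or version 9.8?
version 9.86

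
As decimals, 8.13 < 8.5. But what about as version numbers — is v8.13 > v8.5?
True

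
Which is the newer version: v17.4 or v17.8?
v17.8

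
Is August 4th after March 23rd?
Yes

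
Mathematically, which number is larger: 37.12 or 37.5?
37.5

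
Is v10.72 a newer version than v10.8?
Yes. Version numbers are compared segment by segment as integers, not as decimals: minor version 72 > 8, so v10.72 > v10.8 (even though the decimal 10.72 < 10.8).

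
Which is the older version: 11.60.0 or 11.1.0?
11.1.0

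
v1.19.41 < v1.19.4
False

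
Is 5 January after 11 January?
No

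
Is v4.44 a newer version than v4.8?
Yes. Version numbers are compared segment by segment as integers, not as decimals: minor version 44 > 8, so v4.44 > v4.8 (even though the decimal 4.44 < 4.8).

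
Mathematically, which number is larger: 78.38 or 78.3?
78.38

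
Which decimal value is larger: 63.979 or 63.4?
63.979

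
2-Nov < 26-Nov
True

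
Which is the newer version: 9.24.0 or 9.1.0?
9.24.0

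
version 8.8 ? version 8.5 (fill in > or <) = >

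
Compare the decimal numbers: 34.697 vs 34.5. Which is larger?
34.697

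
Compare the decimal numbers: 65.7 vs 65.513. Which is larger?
65.7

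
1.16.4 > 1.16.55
False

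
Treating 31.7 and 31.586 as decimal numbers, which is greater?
31.7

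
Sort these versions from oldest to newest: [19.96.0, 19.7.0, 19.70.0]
[19.7.0, 19.70.0, 19.96.0]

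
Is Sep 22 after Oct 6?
No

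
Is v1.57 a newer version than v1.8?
Yes. Version numbers are compared segment by segment as integers, not as decimals: minor version 57 > 8, so v1.57 > v1.8 (even though the decimal 1.57 < 1.8).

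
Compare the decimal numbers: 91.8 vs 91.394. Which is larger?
91.8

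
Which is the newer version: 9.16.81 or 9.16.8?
9.16.81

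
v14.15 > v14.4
True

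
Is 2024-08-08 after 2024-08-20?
No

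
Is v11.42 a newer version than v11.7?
Yes. Version numbers are compared segment by segment as integers, not as decimals: minor version 42 > 7, so v11.42 > v11.7 (even though the decimal 11.42 < 11.7).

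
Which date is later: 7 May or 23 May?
23 May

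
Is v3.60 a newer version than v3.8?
Yes. Version numbers are compared segment by segment as integers, not as decimals: minor version 60 > 8, so v3.60 > v3.8 (even though the decimal 3.60 < 3.8).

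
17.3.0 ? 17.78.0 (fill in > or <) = <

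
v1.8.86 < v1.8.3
False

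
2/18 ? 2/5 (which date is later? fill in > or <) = >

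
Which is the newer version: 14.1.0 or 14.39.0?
14.39.0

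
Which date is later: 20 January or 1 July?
1 July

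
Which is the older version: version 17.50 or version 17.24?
version 17.24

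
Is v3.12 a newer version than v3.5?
Yes. Version numbers are compared segment by segment as integers, not as decimals: minor version 12 > 5, so v3.12 > v3.5 (even though the decimal 3.12 < 3.5).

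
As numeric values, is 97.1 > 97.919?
False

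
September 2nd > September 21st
False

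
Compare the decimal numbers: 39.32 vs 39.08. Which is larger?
39.32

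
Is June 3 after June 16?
No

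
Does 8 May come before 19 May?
Yes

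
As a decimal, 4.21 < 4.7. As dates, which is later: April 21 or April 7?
April 21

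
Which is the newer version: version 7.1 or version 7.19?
version 7.19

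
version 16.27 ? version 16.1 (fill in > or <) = >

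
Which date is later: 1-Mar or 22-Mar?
22-Mar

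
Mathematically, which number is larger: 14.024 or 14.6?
14.6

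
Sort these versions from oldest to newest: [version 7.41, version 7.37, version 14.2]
[version 7.37, version 7.41, version 14.2]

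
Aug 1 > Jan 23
True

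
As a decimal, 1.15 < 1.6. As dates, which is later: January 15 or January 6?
January 15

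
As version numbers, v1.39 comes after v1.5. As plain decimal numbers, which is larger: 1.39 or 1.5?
1.5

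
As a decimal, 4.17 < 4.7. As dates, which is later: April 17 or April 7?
April 17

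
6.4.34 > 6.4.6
True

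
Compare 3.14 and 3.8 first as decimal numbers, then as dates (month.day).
As decimals: 3.14 < 3.8. As dates: 3/14 is later than 3/8 (day 14 > day 8).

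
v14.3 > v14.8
False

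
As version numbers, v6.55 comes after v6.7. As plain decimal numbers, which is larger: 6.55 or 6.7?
6.7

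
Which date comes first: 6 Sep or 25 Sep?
6 Sep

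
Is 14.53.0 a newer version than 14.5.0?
Yes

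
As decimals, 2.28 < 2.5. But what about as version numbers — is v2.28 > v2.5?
True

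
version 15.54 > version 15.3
True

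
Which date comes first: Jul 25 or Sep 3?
Jul 25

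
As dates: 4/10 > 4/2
True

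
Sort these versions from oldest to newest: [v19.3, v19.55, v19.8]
[v19.3, v19.8, v19.55]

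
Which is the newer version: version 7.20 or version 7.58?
version 7.58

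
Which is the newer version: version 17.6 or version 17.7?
version 17.7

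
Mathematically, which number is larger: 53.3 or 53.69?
53.69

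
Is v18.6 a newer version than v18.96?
No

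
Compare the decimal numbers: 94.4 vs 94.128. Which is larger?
94.4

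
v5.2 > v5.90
False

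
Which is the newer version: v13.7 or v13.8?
v13.8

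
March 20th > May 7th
False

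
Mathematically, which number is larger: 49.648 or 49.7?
49.7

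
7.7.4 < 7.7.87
True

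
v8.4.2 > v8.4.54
False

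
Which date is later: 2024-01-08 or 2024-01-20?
2024-01-20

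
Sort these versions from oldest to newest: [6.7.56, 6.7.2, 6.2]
[6.2, 6.7.2, 6.7.56]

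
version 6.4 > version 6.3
True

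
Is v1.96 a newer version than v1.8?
Yes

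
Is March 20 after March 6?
Yes. Day 20 comes after day 6 in March — this is a date comparison, not a decimal one (the decimal 3.20 would be smaller than 3.6).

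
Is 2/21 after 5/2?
No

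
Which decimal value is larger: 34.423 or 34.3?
34.423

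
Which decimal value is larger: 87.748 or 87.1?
87.748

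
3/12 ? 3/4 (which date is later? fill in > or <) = >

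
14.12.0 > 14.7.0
True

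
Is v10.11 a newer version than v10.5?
Yes. Version numbers are compared segment by segment as integers, not as decimals: minor version 11 > 5, so v10.11 > v10.5 (even though the decimal 10.11 < 10.5).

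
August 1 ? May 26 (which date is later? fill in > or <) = >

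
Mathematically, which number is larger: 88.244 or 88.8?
88.8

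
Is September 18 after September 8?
Yes. Day 18 comes after day 8 in September — this is a date comparison, not a decimal one (the decimal 9.18 would be smaller than 9.8).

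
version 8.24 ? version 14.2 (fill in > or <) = <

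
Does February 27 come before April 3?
Yes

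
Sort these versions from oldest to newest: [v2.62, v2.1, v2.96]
[v2.1, v2.62, v2.96]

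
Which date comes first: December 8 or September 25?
September 25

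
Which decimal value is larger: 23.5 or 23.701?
23.701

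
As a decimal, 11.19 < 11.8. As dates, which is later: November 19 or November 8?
November 19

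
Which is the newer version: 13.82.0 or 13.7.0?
13.82.0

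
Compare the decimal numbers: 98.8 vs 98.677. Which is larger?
98.8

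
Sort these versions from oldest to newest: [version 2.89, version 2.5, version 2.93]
[version 2.5, version 2.89, version 2.93]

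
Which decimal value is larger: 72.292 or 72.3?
72.3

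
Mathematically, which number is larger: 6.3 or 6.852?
6.852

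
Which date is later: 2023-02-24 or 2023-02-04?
2023-02-24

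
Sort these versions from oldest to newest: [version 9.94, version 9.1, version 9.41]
[version 9.1, version 9.41, version 9.94]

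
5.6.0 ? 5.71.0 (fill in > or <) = <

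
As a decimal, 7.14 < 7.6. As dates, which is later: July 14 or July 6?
July 14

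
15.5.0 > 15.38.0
False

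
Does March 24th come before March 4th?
No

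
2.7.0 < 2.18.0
True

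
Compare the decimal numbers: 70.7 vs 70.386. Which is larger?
70.7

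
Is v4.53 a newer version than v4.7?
Yes. Version numbers are compared segment by segment as integers, not as decimals: minor version 53 > 7, so v4.53 > v4.7 (even though the decimal 4.53 < 4.7).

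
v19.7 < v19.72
True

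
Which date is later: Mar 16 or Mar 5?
Mar 16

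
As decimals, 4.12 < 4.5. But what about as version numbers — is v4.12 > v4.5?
True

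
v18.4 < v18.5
True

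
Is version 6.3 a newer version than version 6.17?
No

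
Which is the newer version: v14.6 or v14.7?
v14.7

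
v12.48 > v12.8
True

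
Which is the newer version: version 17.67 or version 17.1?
version 17.67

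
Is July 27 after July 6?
Yes. Day 27 comes after day 6 in July — this is a date comparison, not a decimal one (the decimal 7.27 would be smaller than 7.6).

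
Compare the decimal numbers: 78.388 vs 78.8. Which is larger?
78.8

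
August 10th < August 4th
False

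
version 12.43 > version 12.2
True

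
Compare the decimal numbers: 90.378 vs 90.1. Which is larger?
90.378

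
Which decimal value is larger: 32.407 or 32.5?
32.5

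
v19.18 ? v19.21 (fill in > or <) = <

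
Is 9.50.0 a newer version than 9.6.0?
Yes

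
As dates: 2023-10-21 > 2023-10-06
True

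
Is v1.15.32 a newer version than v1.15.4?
Yes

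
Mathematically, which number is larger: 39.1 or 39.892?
39.892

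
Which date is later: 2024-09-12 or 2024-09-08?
2024-09-12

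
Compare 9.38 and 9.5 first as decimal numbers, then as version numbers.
As decimals: 9.38 < 9.5. As versions: v9.38 > v9.5 (minor version 38 > 5).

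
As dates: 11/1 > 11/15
False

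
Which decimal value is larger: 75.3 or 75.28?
75.3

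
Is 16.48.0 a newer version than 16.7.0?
Yes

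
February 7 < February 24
True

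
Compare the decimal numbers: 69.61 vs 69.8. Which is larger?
69.8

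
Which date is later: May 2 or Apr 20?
May 2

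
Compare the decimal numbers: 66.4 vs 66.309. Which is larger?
66.4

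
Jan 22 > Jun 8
False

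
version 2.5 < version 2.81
True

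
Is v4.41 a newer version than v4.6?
Yes. Version numbers are compared segment by segment as integers, not as decimals: minor version 41 > 6, so v4.41 > v4.6 (even though the decimal 4.41 < 4.6).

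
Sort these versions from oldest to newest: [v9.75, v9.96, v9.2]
[v9.2, v9.75, v9.96]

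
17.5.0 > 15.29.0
True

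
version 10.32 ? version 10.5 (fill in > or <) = >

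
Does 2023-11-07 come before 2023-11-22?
Yes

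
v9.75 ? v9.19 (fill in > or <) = >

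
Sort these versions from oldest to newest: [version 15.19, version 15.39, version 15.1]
[version 15.1, version 15.19, version 15.39]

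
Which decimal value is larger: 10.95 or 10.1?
10.95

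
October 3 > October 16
False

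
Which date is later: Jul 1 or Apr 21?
Jul 1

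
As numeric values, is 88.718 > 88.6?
True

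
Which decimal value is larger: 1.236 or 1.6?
1.6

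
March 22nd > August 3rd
False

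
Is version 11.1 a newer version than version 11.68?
No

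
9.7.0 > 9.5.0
True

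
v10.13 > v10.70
False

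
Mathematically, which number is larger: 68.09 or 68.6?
68.6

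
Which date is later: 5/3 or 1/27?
5/3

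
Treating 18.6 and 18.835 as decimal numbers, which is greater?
18.835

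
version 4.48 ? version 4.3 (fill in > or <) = >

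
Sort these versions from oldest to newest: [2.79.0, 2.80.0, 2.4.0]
[2.4.0, 2.79.0, 2.80.0]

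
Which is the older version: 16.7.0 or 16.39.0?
16.7.0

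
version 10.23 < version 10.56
True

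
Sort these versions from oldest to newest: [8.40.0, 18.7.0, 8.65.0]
[8.40.0, 8.65.0, 18.7.0]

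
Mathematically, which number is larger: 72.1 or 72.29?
72.29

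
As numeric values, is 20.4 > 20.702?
False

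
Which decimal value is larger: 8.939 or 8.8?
8.939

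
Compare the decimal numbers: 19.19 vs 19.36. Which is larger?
19.36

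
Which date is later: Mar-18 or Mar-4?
Mar-18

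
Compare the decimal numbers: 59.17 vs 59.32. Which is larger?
59.32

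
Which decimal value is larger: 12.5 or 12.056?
12.5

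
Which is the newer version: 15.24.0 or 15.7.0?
15.24.0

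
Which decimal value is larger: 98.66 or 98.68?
98.68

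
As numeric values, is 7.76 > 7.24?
True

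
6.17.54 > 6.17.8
True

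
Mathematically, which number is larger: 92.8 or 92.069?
92.8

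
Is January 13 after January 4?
Yes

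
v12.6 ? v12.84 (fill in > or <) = <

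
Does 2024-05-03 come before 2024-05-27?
Yes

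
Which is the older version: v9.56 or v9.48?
v9.48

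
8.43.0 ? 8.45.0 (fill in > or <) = <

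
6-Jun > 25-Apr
True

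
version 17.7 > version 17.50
False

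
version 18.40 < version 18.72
True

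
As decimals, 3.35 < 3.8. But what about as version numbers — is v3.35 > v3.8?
True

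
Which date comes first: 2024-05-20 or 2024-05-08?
2024-05-08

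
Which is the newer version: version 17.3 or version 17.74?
version 17.74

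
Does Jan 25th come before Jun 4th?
Yes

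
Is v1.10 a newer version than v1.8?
Yes. Version numbers are compared segment by segment as integers, not as decimals: minor version 10 > 8, so v1.10 > v1.8 (even though the decimal 1.10 < 1.8).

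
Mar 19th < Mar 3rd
False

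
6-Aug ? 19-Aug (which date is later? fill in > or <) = <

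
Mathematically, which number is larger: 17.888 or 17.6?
17.888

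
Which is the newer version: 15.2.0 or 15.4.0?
15.4.0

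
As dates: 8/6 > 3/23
True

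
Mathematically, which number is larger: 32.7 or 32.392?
32.7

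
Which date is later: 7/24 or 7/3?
7/24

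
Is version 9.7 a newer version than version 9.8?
No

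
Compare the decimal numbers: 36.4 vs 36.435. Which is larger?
36.435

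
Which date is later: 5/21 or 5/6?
5/21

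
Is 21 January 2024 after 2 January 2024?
Yes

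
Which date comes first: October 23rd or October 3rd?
October 3rd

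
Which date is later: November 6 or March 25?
November 6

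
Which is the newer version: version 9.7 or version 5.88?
version 9.7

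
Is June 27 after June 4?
Yes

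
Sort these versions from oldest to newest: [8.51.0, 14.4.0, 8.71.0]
[8.51.0, 8.71.0, 14.4.0]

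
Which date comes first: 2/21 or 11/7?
2/21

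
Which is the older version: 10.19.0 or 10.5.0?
10.5.0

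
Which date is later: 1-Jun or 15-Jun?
15-Jun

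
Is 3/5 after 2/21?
Yes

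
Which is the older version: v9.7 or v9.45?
v9.7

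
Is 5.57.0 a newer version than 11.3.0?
No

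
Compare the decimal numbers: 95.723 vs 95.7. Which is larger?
95.723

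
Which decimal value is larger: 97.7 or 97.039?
97.7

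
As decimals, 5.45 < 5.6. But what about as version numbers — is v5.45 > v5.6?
True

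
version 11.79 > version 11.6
True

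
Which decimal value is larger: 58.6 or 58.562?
58.6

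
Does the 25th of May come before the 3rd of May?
No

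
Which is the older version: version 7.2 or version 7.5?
version 7.2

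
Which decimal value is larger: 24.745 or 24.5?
24.745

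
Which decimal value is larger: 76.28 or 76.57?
76.57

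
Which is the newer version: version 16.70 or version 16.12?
version 16.70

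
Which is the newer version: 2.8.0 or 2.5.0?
2.8.0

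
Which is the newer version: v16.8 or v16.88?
v16.88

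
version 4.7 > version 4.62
False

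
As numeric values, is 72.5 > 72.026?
True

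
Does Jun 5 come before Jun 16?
Yes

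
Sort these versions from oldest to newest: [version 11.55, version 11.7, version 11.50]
[version 11.7, version 11.50, version 11.55]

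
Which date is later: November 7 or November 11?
November 11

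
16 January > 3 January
True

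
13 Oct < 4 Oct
False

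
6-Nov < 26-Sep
False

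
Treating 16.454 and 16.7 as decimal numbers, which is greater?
16.7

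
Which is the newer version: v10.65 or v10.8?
v10.65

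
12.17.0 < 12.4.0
False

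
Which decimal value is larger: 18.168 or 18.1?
18.168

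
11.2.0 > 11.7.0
False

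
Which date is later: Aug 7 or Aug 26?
Aug 26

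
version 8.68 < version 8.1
False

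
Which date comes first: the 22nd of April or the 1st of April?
the 1st of April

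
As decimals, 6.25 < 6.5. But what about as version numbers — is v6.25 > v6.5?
True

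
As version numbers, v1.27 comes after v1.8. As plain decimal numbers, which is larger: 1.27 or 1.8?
1.8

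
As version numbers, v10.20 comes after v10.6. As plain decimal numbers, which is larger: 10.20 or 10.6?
10.6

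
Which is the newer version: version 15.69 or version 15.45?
version 15.69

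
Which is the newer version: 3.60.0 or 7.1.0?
7.1.0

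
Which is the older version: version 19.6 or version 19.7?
version 19.6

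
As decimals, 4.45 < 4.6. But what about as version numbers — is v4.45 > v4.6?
True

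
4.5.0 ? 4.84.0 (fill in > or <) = <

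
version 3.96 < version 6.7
True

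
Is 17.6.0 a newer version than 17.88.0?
No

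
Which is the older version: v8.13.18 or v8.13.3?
v8.13.3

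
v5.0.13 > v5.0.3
True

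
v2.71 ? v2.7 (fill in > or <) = >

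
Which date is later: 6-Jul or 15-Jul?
15-Jul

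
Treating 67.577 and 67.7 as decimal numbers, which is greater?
67.7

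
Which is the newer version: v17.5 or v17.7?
v17.7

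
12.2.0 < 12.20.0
True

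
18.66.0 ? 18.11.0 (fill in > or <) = >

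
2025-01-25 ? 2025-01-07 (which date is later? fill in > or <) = >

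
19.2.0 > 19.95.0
False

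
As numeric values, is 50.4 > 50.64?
False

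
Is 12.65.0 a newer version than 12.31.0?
Yes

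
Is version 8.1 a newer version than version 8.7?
No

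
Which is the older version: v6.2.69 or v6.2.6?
v6.2.6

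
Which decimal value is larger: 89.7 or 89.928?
89.928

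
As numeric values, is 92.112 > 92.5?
False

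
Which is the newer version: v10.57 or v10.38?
v10.57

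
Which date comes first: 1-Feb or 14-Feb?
1-Feb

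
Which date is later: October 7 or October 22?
October 22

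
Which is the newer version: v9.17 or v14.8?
v14.8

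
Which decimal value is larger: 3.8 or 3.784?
3.8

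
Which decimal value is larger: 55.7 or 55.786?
55.786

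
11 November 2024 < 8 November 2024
False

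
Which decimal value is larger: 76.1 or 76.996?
76.996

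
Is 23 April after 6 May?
No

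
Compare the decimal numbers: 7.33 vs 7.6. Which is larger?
7.6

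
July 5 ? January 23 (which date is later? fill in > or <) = >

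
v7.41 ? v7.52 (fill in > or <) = <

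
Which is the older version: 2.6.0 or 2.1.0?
2.1.0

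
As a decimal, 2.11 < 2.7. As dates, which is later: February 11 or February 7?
February 11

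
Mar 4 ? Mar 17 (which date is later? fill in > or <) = <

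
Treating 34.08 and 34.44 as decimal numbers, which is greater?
34.44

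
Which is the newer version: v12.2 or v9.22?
v12.2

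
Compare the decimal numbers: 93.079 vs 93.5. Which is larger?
93.5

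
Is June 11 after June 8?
Yes. Day 11 comes after day 8 in June — this is a date comparison, not a decimal one (the decimal 6.11 would be smaller than 6.8).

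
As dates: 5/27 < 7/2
True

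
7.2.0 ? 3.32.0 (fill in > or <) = >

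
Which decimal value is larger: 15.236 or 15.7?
15.7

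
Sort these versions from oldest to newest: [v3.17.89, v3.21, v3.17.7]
[v3.17.7, v3.17.89, v3.21]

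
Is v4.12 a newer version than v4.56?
No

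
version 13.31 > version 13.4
True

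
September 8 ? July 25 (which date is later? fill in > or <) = >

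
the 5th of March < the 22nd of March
True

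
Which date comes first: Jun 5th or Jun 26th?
Jun 5th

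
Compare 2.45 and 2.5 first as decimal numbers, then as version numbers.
As decimals: 2.45 < 2.5. As versions: v2.45 > v2.5 (minor version 45 > 5).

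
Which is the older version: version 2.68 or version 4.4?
version 2.68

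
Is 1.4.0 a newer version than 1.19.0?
No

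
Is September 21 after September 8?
Yes. Day 21 comes after day 8 in September — this is a date comparison, not a decimal one (the decimal 9.21 would be smaller than 9.8).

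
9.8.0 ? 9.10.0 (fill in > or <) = <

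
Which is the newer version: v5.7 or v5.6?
v5.7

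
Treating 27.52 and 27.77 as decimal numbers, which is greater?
27.77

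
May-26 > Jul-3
False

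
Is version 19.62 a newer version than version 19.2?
Yes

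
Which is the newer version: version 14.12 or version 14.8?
version 14.12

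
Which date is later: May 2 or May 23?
May 23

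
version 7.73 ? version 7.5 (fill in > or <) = >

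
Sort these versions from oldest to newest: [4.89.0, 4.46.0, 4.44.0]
[4.44.0, 4.46.0, 4.89.0]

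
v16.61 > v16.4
True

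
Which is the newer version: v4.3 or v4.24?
v4.24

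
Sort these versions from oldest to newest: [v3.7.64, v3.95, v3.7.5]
[v3.7.5, v3.7.64, v3.95]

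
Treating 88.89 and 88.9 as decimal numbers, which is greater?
88.9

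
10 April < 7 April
False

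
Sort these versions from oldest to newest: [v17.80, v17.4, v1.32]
[v1.32, v17.4, v17.80]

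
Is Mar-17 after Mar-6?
Yes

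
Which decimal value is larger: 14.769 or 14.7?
14.769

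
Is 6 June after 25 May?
Yes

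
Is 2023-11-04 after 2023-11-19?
No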